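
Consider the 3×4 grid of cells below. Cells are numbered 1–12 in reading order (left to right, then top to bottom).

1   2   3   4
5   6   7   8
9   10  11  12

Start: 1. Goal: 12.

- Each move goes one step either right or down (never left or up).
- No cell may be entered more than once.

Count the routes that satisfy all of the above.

A right/down-only route from 1 to 12 makes exactly 2 down-moves and 3 right-moves in some order.
With no other constraints that would be C(5,2) = 10 routes.
That gives 10 routes.

10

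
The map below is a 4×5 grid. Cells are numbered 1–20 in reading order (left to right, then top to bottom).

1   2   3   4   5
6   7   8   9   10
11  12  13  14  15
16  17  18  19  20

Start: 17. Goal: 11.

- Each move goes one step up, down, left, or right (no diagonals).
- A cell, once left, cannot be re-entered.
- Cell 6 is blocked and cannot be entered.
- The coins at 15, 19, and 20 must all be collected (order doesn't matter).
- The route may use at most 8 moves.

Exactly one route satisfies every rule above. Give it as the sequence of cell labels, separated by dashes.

17 - 18 - 19 - 20 - 15 - 14 - 13 - 12 - 11

The budget equals the shortest possible length, so every move has to be on a shortest route through the required cells.
Route from 17: 3× right (reaching 20), up to 15, 4× left (reaching 11) — 8 moves in all.
Check: all required cells visited; 8 ≤ 8 moves.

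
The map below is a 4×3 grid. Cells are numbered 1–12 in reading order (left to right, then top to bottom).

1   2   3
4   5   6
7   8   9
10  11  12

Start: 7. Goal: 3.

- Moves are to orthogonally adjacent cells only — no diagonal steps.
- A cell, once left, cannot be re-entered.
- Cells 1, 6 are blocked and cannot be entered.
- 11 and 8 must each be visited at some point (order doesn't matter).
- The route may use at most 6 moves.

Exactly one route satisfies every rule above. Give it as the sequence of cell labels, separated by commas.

7, 10, 11, 8, 5, 2, 3

The 6-move cap with required stops at 11, 8 leaves no slack for detours.
Route from 7: down to 10, right to 11, 3× up (reaching 2), right to 3 — 6 moves in all.
Check: all required cells visited; 6 ≤ 6 moves.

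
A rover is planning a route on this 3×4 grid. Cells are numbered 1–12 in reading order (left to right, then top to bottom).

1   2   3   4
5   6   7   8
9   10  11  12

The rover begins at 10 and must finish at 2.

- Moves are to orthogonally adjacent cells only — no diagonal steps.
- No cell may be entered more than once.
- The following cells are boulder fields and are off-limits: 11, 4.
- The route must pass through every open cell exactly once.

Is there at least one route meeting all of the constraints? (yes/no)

no

Cell 12 has only one open neighbour but is neither the start nor the goal, so a Hamiltonian route would have to both enter and leave it through the same neighbour — impossible without revisiting.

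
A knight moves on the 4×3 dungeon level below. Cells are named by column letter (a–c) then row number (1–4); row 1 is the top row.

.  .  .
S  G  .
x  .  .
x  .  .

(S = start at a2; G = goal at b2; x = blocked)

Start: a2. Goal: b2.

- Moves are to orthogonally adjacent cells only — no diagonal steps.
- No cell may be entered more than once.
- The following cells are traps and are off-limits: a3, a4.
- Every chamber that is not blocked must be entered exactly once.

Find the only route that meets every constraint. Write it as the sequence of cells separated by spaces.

a2 a1 b1 c1 c2 c3 c4 b4 b3 b2

Need to visit all 10 open cells exactly once, starting at a2 and ending at b2.
Cell b4 has only two open neighbours (b3 and c4), so the path must pass straight through it: one of those is the cell it's entered from and the other is where it exits.
Route from a2: up 1 to a1, right 2 to c1, down 3 to c4, left 1 to b4, up 2 to b2 — 9 moves in all.
Check: all 10 open cells covered.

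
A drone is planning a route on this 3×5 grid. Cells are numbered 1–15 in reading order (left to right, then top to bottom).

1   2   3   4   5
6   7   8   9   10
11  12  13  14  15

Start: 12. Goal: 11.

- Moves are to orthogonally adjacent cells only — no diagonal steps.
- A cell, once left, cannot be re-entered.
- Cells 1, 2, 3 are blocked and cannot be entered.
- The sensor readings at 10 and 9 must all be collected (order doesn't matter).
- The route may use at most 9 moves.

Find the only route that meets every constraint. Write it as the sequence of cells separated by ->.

12 -> 13 -> 14 -> 15 -> 10 -> 9 -> 8 -> 7 -> 6 -> 11

Any route must reach 10 and 9 and still end at 11 within 9 moves, so the order of the required stops is forced.
Route from 12: right 3 to 15, up 1 to 10, left 4 to 6, down 1 to 11 — 9 moves in all.
Check: all required cells visited; 9 ≤ 9 moves.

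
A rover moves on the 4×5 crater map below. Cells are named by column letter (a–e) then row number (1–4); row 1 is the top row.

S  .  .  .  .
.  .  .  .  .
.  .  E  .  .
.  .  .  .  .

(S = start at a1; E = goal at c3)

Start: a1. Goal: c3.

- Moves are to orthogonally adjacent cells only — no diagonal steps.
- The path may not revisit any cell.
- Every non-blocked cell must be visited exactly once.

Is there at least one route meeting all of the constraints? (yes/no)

Colour the cells like a checkerboard: each orthogonal step flips colour, so a Hamiltonian route alternates colours. Here there are 10 cells of one colour and 10 of the other, with start on the same colour as the goal — the counts and endpoints can't be arranged into an alternating sequence of length 20, so no Hamiltonian route exists.

no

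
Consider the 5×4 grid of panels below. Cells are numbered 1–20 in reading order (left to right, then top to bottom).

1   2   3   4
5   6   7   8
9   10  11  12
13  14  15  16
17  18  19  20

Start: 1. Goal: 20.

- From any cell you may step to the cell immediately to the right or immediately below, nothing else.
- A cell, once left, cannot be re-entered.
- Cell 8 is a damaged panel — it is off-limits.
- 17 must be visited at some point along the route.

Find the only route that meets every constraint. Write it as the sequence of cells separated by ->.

1 -> 5 -> 9 -> 13 -> 17 -> 18 -> 19 -> 20

Moves only go right or down, so the column and row indices never decrease.
Route from 1: 4× down (reaching 17), 3× right (reaching 20) — 7 moves in all.
Check: all required cells visited.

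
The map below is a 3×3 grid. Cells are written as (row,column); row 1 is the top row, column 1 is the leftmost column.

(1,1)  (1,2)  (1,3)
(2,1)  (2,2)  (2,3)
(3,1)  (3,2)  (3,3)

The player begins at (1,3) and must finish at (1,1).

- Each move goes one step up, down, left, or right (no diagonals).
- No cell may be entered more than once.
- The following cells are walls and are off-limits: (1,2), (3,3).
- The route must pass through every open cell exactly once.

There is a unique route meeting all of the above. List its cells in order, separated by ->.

Need to visit all 7 open cells exactly once, starting at (1,3) and ending at (1,1).
Route from (1,3): down 1 to (2,3), left 1 to (2,2), down 1 to (3,2), left 1 to (3,1), up 2 to (1,1) — 6 moves in all.
Check: all 7 open cells covered.

(1,3) -> (2,3) -> (2,2) -> (3,2) -> (3,1) -> (2,1) -> (1,1)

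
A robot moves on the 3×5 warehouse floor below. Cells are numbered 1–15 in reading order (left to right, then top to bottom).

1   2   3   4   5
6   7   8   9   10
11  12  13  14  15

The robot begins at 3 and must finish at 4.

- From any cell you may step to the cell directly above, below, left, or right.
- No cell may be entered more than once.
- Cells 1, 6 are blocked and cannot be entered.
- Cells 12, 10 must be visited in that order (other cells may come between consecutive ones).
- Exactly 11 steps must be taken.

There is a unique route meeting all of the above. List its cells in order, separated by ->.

The waypoints must appear in the order 12, 10, with no cell reused.
Route from 3: left to 2, 2× down (reaching 12), right to 13, up to 8, right to 9, down to 14, right to 15, 2× up (reaching 5), left to 4 — 11 moves in all.
Check: order respected (12 at step 3, 10 at step 9); 11 moves as required.

3 -> 2 -> 7 -> 12 -> 13 -> 8 -> 9 -> 14 -> 15 -> 10 -> 5 -> 4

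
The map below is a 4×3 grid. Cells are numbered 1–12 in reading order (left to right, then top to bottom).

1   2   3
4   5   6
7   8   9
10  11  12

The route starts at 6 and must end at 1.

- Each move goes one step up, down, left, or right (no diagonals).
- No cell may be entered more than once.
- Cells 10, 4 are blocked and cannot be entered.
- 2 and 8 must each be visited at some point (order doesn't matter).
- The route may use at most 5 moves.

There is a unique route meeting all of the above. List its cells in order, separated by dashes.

6 - 9 - 8 - 5 - 2 - 1

Any route must reach 2 and 8 and still end at 1 within 5 moves, so the order of the required stops is forced.
Route from 6: down to 9, left to 8, 2× up (reaching 2), left to 1 — 5 moves in all.
Check: all required cells visited; 5 ≤ 5 moves.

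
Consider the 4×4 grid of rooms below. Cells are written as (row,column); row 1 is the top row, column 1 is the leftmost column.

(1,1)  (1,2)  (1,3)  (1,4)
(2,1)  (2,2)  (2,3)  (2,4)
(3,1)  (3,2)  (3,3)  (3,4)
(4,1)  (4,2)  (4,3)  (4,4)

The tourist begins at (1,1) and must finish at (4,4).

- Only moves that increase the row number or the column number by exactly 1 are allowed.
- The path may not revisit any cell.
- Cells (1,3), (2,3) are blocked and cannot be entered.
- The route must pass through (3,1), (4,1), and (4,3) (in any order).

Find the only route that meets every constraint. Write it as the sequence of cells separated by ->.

(1,1) -> (2,1) -> (3,1) -> (4,1) -> (4,2) -> (4,3) -> (4,4)

Moves only go right or down, so the column and row indices never decrease.
Route from (1,1): down 3 to (4,1), right 3 to (4,4) — 6 moves in all.
Check: all required cells visited.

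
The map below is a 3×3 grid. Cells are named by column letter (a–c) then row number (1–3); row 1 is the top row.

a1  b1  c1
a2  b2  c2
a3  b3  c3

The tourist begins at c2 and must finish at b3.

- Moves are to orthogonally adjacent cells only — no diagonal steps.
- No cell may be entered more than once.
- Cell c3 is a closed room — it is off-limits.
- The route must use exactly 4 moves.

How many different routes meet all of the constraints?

2

Need simple routes of exactly 4 moves from c2 to b3 (Manhattan distance 2, so 1 moves are spent on a detour and 1 undoing it).
Enumerating: c2 c1 b1 b2 b3 | c2 b2 a2 a3 b3.
That gives 2 routes.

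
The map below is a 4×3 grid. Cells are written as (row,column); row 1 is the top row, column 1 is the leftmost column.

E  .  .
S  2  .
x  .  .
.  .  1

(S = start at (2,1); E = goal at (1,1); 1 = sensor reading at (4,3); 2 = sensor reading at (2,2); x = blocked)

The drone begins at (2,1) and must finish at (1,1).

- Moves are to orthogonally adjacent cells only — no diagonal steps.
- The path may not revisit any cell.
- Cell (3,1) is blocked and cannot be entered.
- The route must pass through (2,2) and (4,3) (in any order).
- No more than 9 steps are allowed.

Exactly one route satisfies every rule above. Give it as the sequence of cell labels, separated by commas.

Any route must reach (2,2) and (4,3) and still end at (1,1) within 9 moves, so the order of the required stops is forced.
Route from (2,1): right to (2,2), 2× down (reaching (4,2)), right to (4,3), 3× up (reaching (1,3)), 2× left (reaching (1,1)) — 9 moves in all.
Check: all required cells visited; 9 ≤ 9 moves.

(2,1), (2,2), (3,2), (4,2), (4,3), (3,3), (2,3), (1,3), (1,2), (1,1)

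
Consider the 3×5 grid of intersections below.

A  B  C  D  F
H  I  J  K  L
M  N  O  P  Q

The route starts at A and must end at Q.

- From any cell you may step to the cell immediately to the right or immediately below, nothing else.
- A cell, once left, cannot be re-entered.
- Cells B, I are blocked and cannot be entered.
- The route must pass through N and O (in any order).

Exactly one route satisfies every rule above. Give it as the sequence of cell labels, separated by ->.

Moves only go right or down, so the column and row indices never decrease.
Route from A: down 2 to M, right 4 to Q — 6 moves in all.
Check: all required cells visited.

A -> H -> M -> N -> O -> P -> Q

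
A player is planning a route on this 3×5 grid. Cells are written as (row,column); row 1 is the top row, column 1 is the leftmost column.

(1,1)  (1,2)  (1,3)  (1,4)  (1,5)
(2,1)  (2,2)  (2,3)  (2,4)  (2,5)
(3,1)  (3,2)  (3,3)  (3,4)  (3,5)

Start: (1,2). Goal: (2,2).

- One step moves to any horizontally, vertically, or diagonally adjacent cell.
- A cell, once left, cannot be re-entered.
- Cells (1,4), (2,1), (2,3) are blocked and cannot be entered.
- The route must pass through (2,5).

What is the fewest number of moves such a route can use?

6

Any route passes through (2,5) somewhere between (1,2) and (2,2). Summing Chebyshev distances along the two legs ((1,2) → (2,5) → (2,2)) gives a lower bound of 3 + 3 = 6 moves.
A route of 6 moves achieves this: (1,2) → (1,3) → (2,4) → (2,5) → (3,4) → (3,3) → (2,2).
Since 6 matches the lower bound, it is optimal.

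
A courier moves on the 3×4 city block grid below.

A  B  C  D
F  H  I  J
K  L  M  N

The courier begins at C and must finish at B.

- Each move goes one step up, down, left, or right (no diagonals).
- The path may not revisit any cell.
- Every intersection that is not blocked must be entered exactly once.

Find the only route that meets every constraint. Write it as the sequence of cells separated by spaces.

Need to visit all 12 open cells exactly once, starting at C and ending at B.
Cell A has only two open neighbours (F and B), so the path must pass straight through it: one of those is the cell it's entered from and the other is where it exits.
Route from C: right 1 to D, down 2 to N, left 1 to M, up 1 to I, left 1 to H, down 1 to L, left 1 to K, up 2 to A, right 1 to B — 11 moves in all.
Check: all 12 open cells covered.

C D J N M I H L K F A B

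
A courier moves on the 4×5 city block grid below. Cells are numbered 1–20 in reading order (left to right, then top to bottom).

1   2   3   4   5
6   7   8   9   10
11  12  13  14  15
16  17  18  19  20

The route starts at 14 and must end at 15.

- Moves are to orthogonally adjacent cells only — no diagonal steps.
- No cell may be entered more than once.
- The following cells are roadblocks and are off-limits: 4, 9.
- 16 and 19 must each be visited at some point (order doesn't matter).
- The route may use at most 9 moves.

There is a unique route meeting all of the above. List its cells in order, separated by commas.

14, 13, 12, 11, 16, 17, 18, 19, 20, 15

The 9-move cap with required stops at 16, 19 leaves no slack for detours.
Route from 14: left 3 to 11, down 1 to 16, right 4 to 20, up 1 to 15 — 9 moves in all.
Check: all required cells visited; 9 ≤ 9 moves.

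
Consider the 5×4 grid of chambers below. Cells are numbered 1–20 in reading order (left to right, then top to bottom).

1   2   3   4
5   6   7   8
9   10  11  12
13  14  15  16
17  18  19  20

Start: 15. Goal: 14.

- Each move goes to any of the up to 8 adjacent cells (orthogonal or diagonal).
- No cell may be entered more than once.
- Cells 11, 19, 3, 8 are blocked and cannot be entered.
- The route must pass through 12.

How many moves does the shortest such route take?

4

Any route passes through 12 somewhere between 15 and 14. Summing Chebyshev distances along the two legs (15 → 12 → 14) gives a lower bound of 1 + 2 = 3 moves.
The shortest route satisfying every rule uses 4 moves: 15 → 12 → 7 → 10 → 14.
The bound of 3 isn't tight here; checking systematically, no route of length 3 through 3 satisfies every constraint, so 4 is the minimum.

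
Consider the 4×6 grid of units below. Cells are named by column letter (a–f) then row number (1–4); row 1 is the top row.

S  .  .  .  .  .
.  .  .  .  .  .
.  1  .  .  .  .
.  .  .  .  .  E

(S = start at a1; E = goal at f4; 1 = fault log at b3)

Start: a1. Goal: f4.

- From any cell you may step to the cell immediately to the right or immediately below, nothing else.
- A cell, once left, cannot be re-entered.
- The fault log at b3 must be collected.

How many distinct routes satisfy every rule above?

15

A right/down-only route from a1 to f4 makes exactly 3 down-moves and 5 right-moves in some order.
With no other constraints that would be C(8,3) = 56 routes.
Split at b3 and multiply the segment counts: a1→b3: 3; b3→f4: 5; product = 15.
That gives 15 routes.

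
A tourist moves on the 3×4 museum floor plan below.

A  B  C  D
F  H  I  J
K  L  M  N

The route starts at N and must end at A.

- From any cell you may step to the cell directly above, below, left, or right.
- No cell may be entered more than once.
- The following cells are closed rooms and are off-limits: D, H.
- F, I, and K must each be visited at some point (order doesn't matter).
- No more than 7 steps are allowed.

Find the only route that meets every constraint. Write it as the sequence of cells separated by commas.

N, J, I, M, L, K, F, A

Any route must reach F, I, and K and still end at A within 7 moves, so the order of the required stops is forced.
Route from N: up 1 to J, left 1 to I, down 1 to M, left 2 to K, up 2 to A — 7 moves in all.
Check: all required cells visited; 7 ≤ 7 moves.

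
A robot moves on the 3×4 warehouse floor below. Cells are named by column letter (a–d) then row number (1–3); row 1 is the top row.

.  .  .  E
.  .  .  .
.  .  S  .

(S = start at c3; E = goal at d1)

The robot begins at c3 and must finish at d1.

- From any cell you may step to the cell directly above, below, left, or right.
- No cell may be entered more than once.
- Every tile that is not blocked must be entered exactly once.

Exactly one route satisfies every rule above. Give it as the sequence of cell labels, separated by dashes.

c3 - d3 - d2 - c2 - b2 - b3 - a3 - a2 - a1 - b1 - c1 - d1

Need to visit all 12 open cells exactly once, starting at c3 and ending at d1.
Route from c3: right to d3, up to d2, 2× left (reaching b2), down to b3, left to a3, 2× up (reaching a1), 3× right (reaching d1) — 11 moves in all.
Check: all 12 open cells covered.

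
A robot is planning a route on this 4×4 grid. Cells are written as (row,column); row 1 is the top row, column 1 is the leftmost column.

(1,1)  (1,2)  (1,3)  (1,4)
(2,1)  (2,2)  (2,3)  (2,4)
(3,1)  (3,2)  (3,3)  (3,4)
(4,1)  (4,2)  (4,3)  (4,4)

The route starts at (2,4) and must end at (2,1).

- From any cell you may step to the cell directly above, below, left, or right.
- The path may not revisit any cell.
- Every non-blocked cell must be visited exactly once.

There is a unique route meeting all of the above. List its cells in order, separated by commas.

(2,4), (1,4), (1,3), (2,3), (3,3), (3,4), (4,4), (4,3), (4,2), (4,1), (3,1), (3,2), (2,2), (1,2), (1,1), (2,1)

Need to visit all 16 open cells exactly once, starting at (2,4) and ending at (2,1).
Route from (2,4): up 1 to (1,4), left 1 to (1,3), down 2 to (3,3), right 1 to (3,4), down 1 to (4,4), left 3 to (4,1), up 1 to (3,1), right 1 to (3,2), up 2 to (1,2), left 1 to (1,1), down 1 to (2,1) — 15 moves in all.
Check: all 16 open cells covered.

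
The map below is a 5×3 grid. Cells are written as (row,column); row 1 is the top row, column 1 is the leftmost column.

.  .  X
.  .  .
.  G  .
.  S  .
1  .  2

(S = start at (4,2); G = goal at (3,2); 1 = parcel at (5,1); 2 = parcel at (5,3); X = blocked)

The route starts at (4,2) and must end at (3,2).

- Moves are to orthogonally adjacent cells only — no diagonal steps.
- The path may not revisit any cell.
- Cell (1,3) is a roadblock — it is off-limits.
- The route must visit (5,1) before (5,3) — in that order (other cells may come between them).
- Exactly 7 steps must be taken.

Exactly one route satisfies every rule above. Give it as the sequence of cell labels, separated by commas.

The waypoints must appear in the order (5,1), (5,3), with no cell reused.
Route from (4,2): left 1 to (4,1), down 1 to (5,1), right 2 to (5,3), up 2 to (3,3), left 1 to (3,2) — 7 moves in all.
Check: order respected (1 at step 2, 2 at step 4); 7 moves as required.

(4,2), (4,1), (5,1), (5,2), (5,3), (4,3), (3,3), (3,2)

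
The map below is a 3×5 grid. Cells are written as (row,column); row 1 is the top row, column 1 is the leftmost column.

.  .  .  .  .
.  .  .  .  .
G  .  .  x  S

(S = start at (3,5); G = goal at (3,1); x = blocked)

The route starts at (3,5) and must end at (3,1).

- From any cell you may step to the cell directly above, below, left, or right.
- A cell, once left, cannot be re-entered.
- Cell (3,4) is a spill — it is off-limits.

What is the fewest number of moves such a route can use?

The Manhattan distance from (3,5) to (3,1) is |3−3| + |5−1| = 4, so at least 4 moves are needed.
That bound ignores the blocked cells. Measuring each leg by the fewest moves that actually steer around them ((3,5)→(3,1): 6) raises the lower bound to 6.
A route of 6 moves exists: (3,5) → (2,5) → (2,4) → (2,3) → (3,3) → (3,2) → (3,1).
Since 6 matches that lower bound, it is optimal.

6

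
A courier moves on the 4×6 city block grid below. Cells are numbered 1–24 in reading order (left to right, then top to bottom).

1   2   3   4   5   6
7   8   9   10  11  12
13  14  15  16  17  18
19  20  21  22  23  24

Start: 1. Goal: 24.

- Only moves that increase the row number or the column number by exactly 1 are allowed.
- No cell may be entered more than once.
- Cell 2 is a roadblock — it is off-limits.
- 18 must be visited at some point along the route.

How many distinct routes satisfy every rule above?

6

A right/down-only route from 1 to 24 makes exactly 3 down-moves and 5 right-moves in some order.
With no other constraints that would be C(8,3) = 56 routes.
Split at 18 and multiply the segment counts (each segment already excludes blocked cells): 1→18: 6; 18→24: 1; product = 6.
That gives 6 routes.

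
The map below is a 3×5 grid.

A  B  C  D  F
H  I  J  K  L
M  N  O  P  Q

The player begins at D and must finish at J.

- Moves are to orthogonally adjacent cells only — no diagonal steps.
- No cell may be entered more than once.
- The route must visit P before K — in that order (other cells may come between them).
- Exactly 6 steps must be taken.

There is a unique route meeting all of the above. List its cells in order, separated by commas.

The waypoints must appear in the order P, K, with no cell reused.
Route from D: right to F, 2× down (reaching Q), left to P, up to K, left to J — 6 moves in all.
Check: order respected (P at step 4, K at step 5); 6 moves as required.

D, F, L, Q, P, K, J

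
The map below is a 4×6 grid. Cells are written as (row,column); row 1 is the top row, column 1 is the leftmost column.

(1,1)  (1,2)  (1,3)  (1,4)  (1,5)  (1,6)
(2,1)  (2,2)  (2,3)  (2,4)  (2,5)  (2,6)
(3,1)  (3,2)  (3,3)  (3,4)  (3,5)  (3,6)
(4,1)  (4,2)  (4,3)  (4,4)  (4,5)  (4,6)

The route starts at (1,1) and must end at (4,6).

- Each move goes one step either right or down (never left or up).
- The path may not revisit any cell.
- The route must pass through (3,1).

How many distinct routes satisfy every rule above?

6

A right/down-only route from (1,1) to (4,6) makes exactly 3 down-moves and 5 right-moves in some order.
With no other constraints that would be C(8,3) = 56 routes.
Split at (3,1) and multiply the segment counts: (1,1)→(3,1): 1; (3,1)→(4,6): 6; product = 6.
That gives 6 routes.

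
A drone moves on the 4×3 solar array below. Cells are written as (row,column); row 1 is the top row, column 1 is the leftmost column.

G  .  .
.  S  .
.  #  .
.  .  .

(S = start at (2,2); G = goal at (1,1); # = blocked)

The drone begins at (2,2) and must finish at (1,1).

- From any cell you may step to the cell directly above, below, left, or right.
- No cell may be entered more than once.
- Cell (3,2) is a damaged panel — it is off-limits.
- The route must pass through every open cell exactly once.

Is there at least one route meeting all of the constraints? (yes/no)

One route that works: (2,2) → (1,2) → (1,3) → (2,3) → (3,3) → (4,3) → (4,2) → (4,1) → (3,1) → (2,1) → (1,1).

yes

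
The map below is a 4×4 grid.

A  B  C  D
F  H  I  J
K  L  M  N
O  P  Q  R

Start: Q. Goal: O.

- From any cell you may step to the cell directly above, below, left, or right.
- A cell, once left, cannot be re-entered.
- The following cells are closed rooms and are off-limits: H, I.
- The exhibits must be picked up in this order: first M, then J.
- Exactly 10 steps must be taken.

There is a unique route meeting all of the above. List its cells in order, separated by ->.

The waypoints must appear in the order M, J, with no cell reused.
Route from Q: up 1 to M, right 1 to N, up 2 to D, left 3 to A, down 3 to O — 10 moves in all.
Check: order respected (M at step 1, J at step 3); 10 moves as required.

Q -> M -> N -> J -> D -> C -> B -> A -> F -> K -> O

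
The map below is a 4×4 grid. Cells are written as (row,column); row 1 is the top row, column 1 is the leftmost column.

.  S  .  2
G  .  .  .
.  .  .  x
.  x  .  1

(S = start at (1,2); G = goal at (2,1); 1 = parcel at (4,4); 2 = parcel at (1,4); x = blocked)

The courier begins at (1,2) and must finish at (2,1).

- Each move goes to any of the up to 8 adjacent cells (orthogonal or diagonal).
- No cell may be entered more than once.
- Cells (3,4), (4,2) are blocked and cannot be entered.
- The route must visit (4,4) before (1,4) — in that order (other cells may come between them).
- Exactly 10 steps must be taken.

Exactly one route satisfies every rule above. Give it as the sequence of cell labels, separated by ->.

The waypoints must appear in the order (4,4), (1,4), with no cell reused.
Route from (1,2): down-right 1 to (2,3), down-left 1 to (3,2), down-right 1 to (4,3), right 1 to (4,4), up-left 1 to (3,3), up-right 1 to (2,4), up 1 to (1,4), left 1 to (1,3), down-left 1 to (2,2), left 1 to (2,1) — 10 moves in all.
Check: order respected (1 at step 4, 2 at step 7); 10 moves as required.

(1,2) -> (2,3) -> (3,2) -> (4,3) -> (4,4) -> (3,3) -> (2,4) -> (1,4) -> (1,3) -> (2,2) -> (2,1)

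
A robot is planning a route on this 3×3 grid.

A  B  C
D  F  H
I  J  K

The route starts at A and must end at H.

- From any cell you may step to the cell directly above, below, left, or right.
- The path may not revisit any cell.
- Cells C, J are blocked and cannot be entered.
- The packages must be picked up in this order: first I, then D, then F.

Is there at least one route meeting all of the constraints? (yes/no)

no

I must be visited but has only one open neighbour (D), and it is neither the start nor the goal — the route would have to enter and leave through D, re-entering it.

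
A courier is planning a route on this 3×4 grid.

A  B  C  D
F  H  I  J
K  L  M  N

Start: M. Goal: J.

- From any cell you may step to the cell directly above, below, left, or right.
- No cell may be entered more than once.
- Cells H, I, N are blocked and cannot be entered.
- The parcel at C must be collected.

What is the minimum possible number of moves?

8

Any route passes through C somewhere between M and J. Summing Manhattan distances along the two legs (M → C → J) gives a lower bound of 2 + 2 = 4 moves.
That bound ignores the blocked cells. Measuring each leg by the fewest moves that actually steer around them (M→C: 6; C→J: 2) raises the lower bound to 8.
A route of 8 moves exists: M → L → K → F → A → B → C → D → J.
Since 8 matches that lower bound, it is optimal.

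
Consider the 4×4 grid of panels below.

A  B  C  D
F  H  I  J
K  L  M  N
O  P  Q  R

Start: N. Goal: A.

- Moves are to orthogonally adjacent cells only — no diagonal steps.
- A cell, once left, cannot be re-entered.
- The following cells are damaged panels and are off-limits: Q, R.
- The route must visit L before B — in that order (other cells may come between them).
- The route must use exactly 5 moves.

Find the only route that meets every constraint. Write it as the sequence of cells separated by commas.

N, M, L, H, B, A

The waypoints must appear in the order L, B, with no cell reused.
Route from N: left 2 to L, up 2 to B, left 1 to A — 5 moves in all.
Check: order respected (L at step 2, B at step 4); 5 moves as required.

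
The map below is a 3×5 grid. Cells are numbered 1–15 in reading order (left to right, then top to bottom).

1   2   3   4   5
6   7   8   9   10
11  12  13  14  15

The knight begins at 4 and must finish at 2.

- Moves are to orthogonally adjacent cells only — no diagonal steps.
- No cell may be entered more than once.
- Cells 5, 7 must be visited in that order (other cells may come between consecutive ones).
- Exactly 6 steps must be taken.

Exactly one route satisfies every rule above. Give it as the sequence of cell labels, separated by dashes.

The waypoints must appear in the order 5, 7, with no cell reused.
Route from 4: right to 5, down to 10, 3× left (reaching 7), up to 2 — 6 moves in all.
Check: order respected (5 at step 1, 7 at step 5); 6 moves as required.

4 - 5 - 10 - 9 - 8 - 7 - 2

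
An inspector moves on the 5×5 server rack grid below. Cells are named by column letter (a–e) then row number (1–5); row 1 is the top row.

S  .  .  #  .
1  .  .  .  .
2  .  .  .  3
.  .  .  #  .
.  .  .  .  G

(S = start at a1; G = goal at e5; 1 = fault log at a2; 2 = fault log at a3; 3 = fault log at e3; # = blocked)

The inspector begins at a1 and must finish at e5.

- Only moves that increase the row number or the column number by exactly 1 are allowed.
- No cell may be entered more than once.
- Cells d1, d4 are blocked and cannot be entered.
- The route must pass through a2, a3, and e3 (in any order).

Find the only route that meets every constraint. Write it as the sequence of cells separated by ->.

a1 -> a2 -> a3 -> b3 -> c3 -> d3 -> e3 -> e4 -> e5

Moves only go right or down, so the column and row indices never decrease.
Route from a1: 2× down (reaching a3), 4× right (reaching e3), 2× down (reaching e5) — 8 moves in all.
Check: all required cells visited.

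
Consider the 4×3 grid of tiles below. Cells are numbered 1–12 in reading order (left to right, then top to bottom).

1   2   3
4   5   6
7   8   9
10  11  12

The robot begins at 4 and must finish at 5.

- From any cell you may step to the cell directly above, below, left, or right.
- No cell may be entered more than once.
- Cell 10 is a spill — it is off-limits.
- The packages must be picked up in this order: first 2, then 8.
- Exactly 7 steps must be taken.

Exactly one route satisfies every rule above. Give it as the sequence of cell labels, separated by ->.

4 -> 1 -> 2 -> 3 -> 6 -> 9 -> 8 -> 5

The waypoints must appear in the order 2, 8, with no cell reused.
Route from 4: up 1 to 1, right 2 to 3, down 2 to 9, left 1 to 8, up 1 to 5 — 7 moves in all.
Check: order respected (2 at step 2, 8 at step 6); 7 moves as required.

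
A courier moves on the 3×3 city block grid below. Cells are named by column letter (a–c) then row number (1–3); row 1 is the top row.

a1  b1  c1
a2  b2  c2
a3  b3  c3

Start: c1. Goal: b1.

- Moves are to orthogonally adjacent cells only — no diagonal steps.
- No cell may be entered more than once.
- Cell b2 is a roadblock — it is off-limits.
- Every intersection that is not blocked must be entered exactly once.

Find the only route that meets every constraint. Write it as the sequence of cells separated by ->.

c1 -> c2 -> c3 -> b3 -> a3 -> a2 -> a1 -> b1

Need to visit all 8 open cells exactly once, starting at c1 and ending at b1.
Route from c1: 2× down (reaching c3), 2× left (reaching a3), 2× up (reaching a1), right to b1 — 7 moves in all.
Check: all 8 open cells covered.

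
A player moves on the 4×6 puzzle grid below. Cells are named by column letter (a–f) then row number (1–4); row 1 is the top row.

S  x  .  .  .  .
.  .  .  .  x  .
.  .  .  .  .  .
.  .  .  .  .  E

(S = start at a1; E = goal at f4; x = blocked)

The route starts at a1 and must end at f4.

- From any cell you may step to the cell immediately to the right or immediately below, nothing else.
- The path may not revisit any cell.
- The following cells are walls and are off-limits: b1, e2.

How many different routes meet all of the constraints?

A right/down-only route from a1 to f4 makes exactly 3 down-moves and 5 right-moves in some order.
With no other constraints that would be C(8,3) = 56 routes.
Subtract routes through each blocked cell (inclusion–exclusion for overlaps): − through b1: 35 − through e2: 15 + through b1&e2: 12 → 18.
That gives 18 routes.

18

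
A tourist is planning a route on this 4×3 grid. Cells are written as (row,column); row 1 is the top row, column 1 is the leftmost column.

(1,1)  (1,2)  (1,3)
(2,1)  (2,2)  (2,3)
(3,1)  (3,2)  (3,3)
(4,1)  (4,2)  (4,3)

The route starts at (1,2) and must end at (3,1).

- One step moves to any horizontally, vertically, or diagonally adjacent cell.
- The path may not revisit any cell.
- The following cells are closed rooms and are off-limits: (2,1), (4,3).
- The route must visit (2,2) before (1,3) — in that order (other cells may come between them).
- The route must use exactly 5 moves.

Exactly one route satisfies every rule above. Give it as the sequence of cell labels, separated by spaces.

The waypoints must appear in the order (2,2), (1,3), with no cell reused.
Route from (1,2): down to (2,2), up-right to (1,3), down to (2,3), down-left to (3,2), left to (3,1) — 5 moves in all.
Check: order respected ((2,2) at step 1, (1,3) at step 2); 5 moves as required.

(1,2) (2,2) (1,3) (2,3) (3,2) (3,1)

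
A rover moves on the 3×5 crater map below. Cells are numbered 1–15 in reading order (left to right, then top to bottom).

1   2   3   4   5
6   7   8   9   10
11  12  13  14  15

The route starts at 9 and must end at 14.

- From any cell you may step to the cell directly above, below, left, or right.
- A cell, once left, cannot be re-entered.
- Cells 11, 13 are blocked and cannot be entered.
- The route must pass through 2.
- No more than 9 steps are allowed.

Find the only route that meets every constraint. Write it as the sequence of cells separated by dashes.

The budget equals the shortest possible length, so every move has to be on a shortest route through the required cells.
Route from 9: 2× left (reaching 7), up to 2, 3× right (reaching 5), 2× down (reaching 15), left to 14 — 9 moves in all.
Check: all required cells visited; 9 ≤ 9 moves.

9 - 8 - 7 - 2 - 3 - 4 - 5 - 10 - 15 - 14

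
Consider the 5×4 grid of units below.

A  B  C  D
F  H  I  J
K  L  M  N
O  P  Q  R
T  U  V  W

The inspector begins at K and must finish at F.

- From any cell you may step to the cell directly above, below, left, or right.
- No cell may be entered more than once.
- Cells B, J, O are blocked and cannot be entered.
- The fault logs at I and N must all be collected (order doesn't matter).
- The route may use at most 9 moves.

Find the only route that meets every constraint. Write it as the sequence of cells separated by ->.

The budget equals the shortest possible length, so every move has to be on a shortest route through the required cells.
Route from K: right 1 to L, down 1 to P, right 2 to R, up 1 to N, left 1 to M, up 1 to I, left 2 to F — 9 moves in all.
Check: all required cells visited; 9 ≤ 9 moves.

K -> L -> P -> Q -> R -> N -> M -> I -> H -> F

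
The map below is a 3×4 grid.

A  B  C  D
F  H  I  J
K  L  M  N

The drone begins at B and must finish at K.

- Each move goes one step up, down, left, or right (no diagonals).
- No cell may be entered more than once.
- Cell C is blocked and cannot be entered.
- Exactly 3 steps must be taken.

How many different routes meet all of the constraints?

3

Need simple routes of exactly 3 moves from B to K (Manhattan distance 3, so 0 moves are spent on a detour and 0 undoing it).
Enumerating: B H L K | B H F K | B A F K.
That gives 3 routes.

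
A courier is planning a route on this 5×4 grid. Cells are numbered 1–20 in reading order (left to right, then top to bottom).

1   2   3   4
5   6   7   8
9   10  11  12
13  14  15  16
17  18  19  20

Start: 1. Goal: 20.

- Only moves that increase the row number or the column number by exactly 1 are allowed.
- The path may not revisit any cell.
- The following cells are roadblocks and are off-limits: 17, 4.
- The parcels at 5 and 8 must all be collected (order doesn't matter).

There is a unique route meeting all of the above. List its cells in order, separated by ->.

1 -> 5 -> 6 -> 7 -> 8 -> 12 -> 16 -> 20

Moves only go right or down, so the column and row indices never decrease.
Route from 1: down 1 to 5, right 3 to 8, down 3 to 20 — 7 moves in all.
Check: all required cells visited.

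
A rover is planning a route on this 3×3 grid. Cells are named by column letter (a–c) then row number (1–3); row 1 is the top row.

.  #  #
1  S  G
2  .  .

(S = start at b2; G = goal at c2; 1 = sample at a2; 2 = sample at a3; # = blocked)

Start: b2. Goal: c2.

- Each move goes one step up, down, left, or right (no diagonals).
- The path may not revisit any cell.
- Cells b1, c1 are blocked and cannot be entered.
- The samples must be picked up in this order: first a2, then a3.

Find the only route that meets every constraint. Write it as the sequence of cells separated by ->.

b2 -> a2 -> a3 -> b3 -> c3 -> c2

The waypoints must appear in the order a2, a3, with no cell reused.
Route from b2: left 1 to a2, down 1 to a3, right 2 to c3, up 1 to c2 — 5 moves in all.
Check: order respected (1 at step 1, 2 at step 2).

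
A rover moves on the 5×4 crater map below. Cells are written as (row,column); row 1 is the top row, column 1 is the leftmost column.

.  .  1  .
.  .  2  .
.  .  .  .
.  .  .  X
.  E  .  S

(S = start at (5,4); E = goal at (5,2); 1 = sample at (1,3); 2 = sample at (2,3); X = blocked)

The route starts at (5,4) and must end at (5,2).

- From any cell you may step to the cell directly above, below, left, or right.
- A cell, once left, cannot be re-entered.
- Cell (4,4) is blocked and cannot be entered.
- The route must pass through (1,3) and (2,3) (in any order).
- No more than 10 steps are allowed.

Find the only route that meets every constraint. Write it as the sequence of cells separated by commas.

(5,4), (5,3), (4,3), (3,3), (2,3), (1,3), (1,2), (2,2), (3,2), (4,2), (5,2)

The 10-move cap with required stops at (1,3), (2,3) leaves no slack for detours.
Route from (5,4): left 1 to (5,3), up 4 to (1,3), left 1 to (1,2), down 4 to (5,2) — 10 moves in all.
Check: all required cells visited; 10 ≤ 10 moves.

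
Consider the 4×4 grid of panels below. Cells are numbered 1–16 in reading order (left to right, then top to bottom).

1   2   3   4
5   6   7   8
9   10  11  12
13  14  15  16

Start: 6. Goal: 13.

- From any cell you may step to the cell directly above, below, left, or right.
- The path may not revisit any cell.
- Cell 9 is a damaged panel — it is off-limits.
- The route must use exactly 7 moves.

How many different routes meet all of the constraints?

7

Need simple routes of exactly 7 moves from 6 to 13 (Manhattan distance 3, so 2 moves are spent on a detour and 2 undoing it).
Enumerating: 6 2 3 7 11 15 14 13 | 6 2 3 7 11 10 14 13 | 6 10 11 12 16 15 14 13 | 6 7 11 12 16 15 14 13 | 6 7 8 12 16 15 14 13 | 6 7 8 12 11 15 14 13 | 6 7 8 12 11 10 14 13.
That gives 7 routes.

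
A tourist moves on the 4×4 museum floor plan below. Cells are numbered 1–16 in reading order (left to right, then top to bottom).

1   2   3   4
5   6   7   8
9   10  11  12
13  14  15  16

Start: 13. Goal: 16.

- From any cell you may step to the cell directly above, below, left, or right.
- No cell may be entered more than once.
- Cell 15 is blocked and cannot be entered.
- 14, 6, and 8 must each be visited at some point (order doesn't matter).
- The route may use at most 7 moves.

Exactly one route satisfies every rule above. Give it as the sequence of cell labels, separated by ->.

13 -> 14 -> 10 -> 6 -> 7 -> 8 -> 12 -> 16

Any route must reach 14, 6, and 8 and still end at 16 within 7 moves, so the order of the required stops is forced.
Route from 13: right 1 to 14, up 2 to 6, right 2 to 8, down 2 to 16 — 7 moves in all.
Check: all required cells visited; 7 ≤ 7 moves.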